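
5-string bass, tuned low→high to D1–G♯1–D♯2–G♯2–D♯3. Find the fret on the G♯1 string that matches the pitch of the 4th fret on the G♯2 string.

G♯2 at fret 4 is G♯2 + 4 semitones = C3.
The open G♯1 string is 12 semitones below the open G♯2, so the same pitch on the G♯1 string lies at fret 4 + 12 = 16.

16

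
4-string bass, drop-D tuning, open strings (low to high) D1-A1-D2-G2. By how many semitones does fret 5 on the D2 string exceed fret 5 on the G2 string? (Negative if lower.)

D2 at fret 5 → G2 (MIDI 43); G2 at fret 5 → C3 (MIDI 48).
43 − 48 = -5, so the two pitches are 5 semitones apart.

-5 semitones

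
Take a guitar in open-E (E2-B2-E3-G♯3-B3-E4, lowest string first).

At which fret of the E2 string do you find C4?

C4 is 20 semitones above the open E2 (E–F–F#–G–…–A#–B–C), so it sits at fret 20.

20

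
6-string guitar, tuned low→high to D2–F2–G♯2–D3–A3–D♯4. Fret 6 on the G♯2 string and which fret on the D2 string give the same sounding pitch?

Fret 6 on G♯2 is MIDI 44 + 6 = 50 (D3). On the D2 string (open MIDI 38), that pitch is 50 − 38 = fret 12.

12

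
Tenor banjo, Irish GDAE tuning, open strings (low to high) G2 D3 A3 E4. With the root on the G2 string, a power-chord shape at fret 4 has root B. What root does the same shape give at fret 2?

A

Moving from fret 4 to fret 2 shifts the root by -2 semitones.
B down 2 semitones is A.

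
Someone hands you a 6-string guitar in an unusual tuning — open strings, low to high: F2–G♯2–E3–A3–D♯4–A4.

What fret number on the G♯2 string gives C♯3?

C♯3 is 5 semitones above the open G♯2 (G#–A–A#–B–C–C#), so it sits at fret 5.

5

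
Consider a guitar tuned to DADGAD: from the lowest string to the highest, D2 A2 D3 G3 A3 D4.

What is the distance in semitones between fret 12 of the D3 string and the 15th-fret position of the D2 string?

9 semitones

D3 at fret 12 → D4 (MIDI 62); D2 at fret 15 → F3 (MIDI 53).
62 − 53 = 9, so the two pitches are 9 semitones apart, with D4 the higher.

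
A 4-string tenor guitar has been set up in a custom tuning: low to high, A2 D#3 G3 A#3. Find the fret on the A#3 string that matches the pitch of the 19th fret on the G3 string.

16

Fret 19 on G3 is MIDI 55 + 19 = 74 (D5). On the A#3 string (open MIDI 58), that pitch is 74 − 58 = fret 16.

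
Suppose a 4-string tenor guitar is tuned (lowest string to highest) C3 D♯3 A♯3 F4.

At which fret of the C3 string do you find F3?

F3 is 5 semitones above the open C3 (C–C#–D–D#–E–F), so it sits at fret 5.

5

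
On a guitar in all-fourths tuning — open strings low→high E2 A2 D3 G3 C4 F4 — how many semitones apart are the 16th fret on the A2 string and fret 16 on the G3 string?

10 semitones

A2 at fret 16 → C♯4 (MIDI 61); G3 at fret 16 → B4 (MIDI 71).
61 − 71 = -10, so the two pitches are 10 semitones apart, with B4 the higher.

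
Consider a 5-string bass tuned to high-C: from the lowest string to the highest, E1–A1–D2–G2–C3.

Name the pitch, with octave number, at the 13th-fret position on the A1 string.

The open A1 string plus 13 semitones: A–A#–B–C–…–G#–A–A#.
The walk passes from B into C once, so the octave number goes from 1 to 2.
(Equivalently spelled B♭2.)

A♯2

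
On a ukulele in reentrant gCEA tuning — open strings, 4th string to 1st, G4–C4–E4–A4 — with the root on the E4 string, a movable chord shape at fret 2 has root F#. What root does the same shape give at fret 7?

Moving from fret 2 to fret 7 shifts the root by 5 semitones.
F# up 5 semitones is B.

B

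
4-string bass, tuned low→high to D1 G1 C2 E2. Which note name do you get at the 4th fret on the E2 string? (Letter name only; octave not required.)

A♭

Each fret is one semitone, so E2 + 4 = A♭.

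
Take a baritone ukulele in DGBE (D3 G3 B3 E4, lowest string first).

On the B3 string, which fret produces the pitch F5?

18

F5 is 18 semitones above the open B3 (B–C–C#–D–…–D#–E–F), so it sits at fret 18.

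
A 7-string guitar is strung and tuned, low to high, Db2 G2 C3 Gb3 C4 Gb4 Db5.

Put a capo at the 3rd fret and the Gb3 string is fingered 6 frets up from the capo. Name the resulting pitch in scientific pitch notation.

Eb4

The capo raises the open Gb3 by 3 semitones to A3; fretting 6 more gives Gb3 + 3 + 6 = Gb3 + 9 semitones = Eb4.
(Also written D#.)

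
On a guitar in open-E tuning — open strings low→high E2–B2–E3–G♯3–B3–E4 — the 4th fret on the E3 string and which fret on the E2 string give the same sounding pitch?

E3 at fret 4 is E3 + 4 semitones = G♯3.
The open E2 string is 12 semitones below the open E3, so the same pitch on the E2 string lies at fret 4 + 12 = 16.

16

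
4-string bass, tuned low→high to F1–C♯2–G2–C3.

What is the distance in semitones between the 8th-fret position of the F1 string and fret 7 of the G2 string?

13 semitones

F1 at fret 8 → C♯2 (MIDI 37); G2 at fret 7 → D3 (MIDI 50).
37 − 50 = -13, so the two pitches are 13 semitones apart, with D3 the higher.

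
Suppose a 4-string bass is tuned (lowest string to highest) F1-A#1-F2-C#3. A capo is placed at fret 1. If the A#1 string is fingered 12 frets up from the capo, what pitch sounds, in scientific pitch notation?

B2

The capo raises the open A#1 by 1 semitone to B1; fretting 12 more gives A#1 + 1 + 12 = A#1 + 13 semitones = B2.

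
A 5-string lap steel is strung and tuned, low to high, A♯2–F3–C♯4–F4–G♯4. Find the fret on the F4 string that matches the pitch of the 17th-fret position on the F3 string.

5

Fret 17 on F3 is MIDI 53 + 17 = 70 (A♯4). On the F4 string (open MIDI 65), that pitch is 70 − 65 = fret 5.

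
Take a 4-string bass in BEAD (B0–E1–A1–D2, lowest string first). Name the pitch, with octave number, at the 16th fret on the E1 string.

The open E1 string plus 16 semitones: E–F–F#–G–…–F#–G–G#.
The walk passes from B into C once, so the octave number goes from 1 to 2.

G#2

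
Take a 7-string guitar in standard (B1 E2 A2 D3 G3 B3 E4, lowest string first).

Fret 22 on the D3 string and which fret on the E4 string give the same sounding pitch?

8

D3 at fret 22 is D3 + 22 semitones = C5.
The open E4 string is 14 semitones above the open D3, so the same pitch on the E4 string lies at fret 22 − 14 = 8.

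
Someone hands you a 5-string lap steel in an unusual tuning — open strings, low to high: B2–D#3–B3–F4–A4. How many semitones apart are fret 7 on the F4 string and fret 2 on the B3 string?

11 semitones

F4 at fret 7 → C5 (MIDI 72); B3 at fret 2 → C#4 (MIDI 61).
72 − 61 = 11, so the two pitches are 11 semitones apart, with C5 the higher.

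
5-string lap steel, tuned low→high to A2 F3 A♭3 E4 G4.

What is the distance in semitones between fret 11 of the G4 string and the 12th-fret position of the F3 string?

13 semitones

G4 at fret 11 → G♭5 (MIDI 78); F3 at fret 12 → F4 (MIDI 65).
78 − 65 = 13, so the two pitches are 13 semitones apart, with G♭5 the higher.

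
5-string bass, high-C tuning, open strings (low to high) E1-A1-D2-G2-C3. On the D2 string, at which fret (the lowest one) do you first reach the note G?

From D2, count semitones up the chromatic scale until reaching G: D–D#–E–F–F#–G — 5 steps.

5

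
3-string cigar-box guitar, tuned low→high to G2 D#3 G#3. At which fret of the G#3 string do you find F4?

9

F4 is 9 semitones above the open G#3 (G#–A–A#–B–C–C#–D–D#–E–F), so it sits at fret 9.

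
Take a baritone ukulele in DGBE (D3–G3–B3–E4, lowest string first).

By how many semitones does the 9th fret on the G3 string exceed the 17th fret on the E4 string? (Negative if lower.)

G3 at fret 9 → E4 (MIDI 64); E4 at fret 17 → A5 (MIDI 81).
64 − 81 = -17, so the two pitches are 17 semitones apart.

-17 semitones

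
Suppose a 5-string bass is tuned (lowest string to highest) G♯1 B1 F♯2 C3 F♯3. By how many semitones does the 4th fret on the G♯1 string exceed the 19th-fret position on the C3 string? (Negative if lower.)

G♯1 at fret 4 → C2 (MIDI 36); C3 at fret 19 → G4 (MIDI 67).
36 − 67 = -31, so the two pitches are 31 semitones apart.

-31 semitones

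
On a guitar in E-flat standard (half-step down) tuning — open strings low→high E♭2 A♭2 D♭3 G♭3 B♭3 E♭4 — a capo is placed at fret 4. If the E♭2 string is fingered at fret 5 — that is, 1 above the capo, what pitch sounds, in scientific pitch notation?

A♭2

The capo raises the open E♭2 by 4 semitones to G2; fretting 1 more gives E♭2 + 4 + 1 = E♭2 + 5 semitones = A♭2.
(Also written G♯.)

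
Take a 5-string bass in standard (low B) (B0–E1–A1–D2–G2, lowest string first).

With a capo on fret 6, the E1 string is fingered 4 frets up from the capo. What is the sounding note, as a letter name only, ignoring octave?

D

The capo raises the open E1 by 6 semitones to A#1; fretting 4 more gives E1 + 6 + 4 = E1 + 10 semitones, landing on D.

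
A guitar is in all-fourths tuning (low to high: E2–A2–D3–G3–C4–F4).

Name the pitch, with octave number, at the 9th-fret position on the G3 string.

E4

The open G3 string plus 9 semitones: G–G#–A–A#–B–C–C#–D–D#–E.
The walk passes from B into C once, so the octave number goes from 3 to 4.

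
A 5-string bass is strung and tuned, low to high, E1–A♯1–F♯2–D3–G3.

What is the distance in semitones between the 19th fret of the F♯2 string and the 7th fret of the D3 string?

4 semitones

F♯2 at fret 19 → C♯4 (MIDI 61); D3 at fret 7 → A3 (MIDI 57).
61 − 57 = 4, so the two pitches are 4 semitones apart, with C♯4 the higher.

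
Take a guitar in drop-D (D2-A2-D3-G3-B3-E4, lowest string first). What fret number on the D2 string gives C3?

C3 is 10 semitones above the open D2 (D–D#–E–F–…–A#–B–C), so it sits at fret 10.

10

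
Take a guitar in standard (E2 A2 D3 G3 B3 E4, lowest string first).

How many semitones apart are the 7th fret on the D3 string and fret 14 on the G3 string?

12 semitones

D3 at fret 7 → A3 (MIDI 57); G3 at fret 14 → A4 (MIDI 69).
57 − 69 = -12, so the two pitches are 12 semitones apart, with A4 the higher.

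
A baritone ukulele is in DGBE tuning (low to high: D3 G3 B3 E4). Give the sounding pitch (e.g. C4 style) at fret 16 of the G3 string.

G3 is MIDI 55. Adding 16 gives 71, which is B4.

B4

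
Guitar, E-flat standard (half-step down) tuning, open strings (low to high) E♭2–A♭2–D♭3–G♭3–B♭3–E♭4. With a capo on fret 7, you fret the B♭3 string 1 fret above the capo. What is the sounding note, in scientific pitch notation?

G♭4

The capo raises the open B♭3 by 7 semitones to F4; fretting 1 more gives B♭3 + 7 + 1 = B♭3 + 8 semitones = G♭4.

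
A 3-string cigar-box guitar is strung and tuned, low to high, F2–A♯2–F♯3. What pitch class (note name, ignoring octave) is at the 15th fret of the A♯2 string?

C♯

The open A♯2 string plus 15 semitones: A#–B–C–C#–…–B–C–C#.
(Equivalently spelled D♭.)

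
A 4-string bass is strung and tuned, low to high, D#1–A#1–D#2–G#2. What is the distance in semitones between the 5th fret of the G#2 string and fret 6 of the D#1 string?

16 semitones

G#2 at fret 5 → C#3 (MIDI 49); D#1 at fret 6 → A1 (MIDI 33).
49 − 33 = 16, so the two pitches are 16 semitones apart, with C#3 the higher.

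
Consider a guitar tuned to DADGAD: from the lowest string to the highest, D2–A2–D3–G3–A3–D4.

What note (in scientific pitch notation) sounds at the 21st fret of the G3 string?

E5

The open G3 string plus 21 semitones: G–G#–A–A#–…–D–D#–E.
The walk passes from B into C 2 times, so the octave number goes from 3 to 5.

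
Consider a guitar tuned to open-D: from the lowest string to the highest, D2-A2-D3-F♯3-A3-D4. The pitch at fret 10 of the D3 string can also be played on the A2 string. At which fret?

15

Fret 10 on D3 is MIDI 50 + 10 = 60 (C4). On the A2 string (open MIDI 45), that pitch is 60 − 45 = fret 15.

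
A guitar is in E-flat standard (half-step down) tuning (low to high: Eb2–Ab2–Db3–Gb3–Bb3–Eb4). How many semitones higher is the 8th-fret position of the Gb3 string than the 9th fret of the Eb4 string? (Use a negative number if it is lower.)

-10 semitones

Gb3 at fret 8 → D4 (MIDI 62); Eb4 at fret 9 → C5 (MIDI 72).
62 − 72 = -10, so the two pitches are 10 semitones apart.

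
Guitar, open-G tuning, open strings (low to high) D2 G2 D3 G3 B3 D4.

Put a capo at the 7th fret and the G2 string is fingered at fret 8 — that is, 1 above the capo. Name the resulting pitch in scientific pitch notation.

D#3

The capo raises the open G2 by 7 semitones to D3; fretting 1 more gives G2 + 7 + 1 = G2 + 8 semitones = D#3.
(Also written Eb.)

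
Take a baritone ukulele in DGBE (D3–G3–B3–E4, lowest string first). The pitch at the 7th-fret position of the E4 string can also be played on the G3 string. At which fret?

E4 at fret 7 is E4 + 7 semitones = B4.
The open G3 string is 9 semitones below the open E4, so the same pitch on the G3 string lies at fret 7 + 9 = 16.

16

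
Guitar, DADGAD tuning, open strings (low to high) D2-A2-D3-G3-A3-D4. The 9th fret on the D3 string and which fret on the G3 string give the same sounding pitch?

4

Fret 9 on D3 is MIDI 50 + 9 = 59 (B3). On the G3 string (open MIDI 55), that pitch is 59 − 55 = fret 4.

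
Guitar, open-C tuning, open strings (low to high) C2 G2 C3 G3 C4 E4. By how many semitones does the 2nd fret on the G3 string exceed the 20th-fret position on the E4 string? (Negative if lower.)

G3 at fret 2 → A3 (MIDI 57); E4 at fret 20 → C6 (MIDI 84).
57 − 84 = -27, so the two pitches are 27 semitones apart.

-27 semitones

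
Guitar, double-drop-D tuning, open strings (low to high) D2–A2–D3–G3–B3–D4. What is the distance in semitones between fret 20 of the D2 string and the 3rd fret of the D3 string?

5 semitones

D2 at fret 20 → A#3 (MIDI 58); D3 at fret 3 → F3 (MIDI 53).
58 − 53 = 5, so the two pitches are 5 semitones apart, with A#3 the higher.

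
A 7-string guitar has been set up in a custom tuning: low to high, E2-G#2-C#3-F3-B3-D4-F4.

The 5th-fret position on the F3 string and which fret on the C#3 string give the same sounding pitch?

9

Fret 5 on F3 is MIDI 53 + 5 = 58 (A#3). On the C#3 string (open MIDI 49), that pitch is 58 − 49 = fret 9.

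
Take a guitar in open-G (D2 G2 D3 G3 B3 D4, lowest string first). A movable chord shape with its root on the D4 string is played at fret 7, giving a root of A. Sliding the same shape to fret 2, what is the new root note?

E

Moving from fret 7 to fret 2 shifts the root by -5 semitones.
A down 5 semitones is E.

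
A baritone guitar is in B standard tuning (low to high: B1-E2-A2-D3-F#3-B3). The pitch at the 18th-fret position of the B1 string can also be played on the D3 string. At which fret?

3

Fret 18 on B1 is MIDI 35 + 18 = 53 (F3). On the D3 string (open MIDI 50), that pitch is 53 − 50 = fret 3.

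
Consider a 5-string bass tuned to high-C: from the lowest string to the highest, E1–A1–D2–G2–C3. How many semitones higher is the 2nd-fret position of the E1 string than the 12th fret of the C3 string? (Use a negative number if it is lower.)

E1 at fret 2 → F#1 (MIDI 30); C3 at fret 12 → C4 (MIDI 60).
30 − 60 = -30, so the two pitches are 30 semitones apart.

-30 semitones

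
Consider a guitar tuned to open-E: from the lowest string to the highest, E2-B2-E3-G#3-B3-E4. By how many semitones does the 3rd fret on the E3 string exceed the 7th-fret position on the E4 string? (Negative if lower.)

E3 at fret 3 → G3 (MIDI 55); E4 at fret 7 → B4 (MIDI 71).
55 − 71 = -16, so the two pitches are 16 semitones apart.

-16 semitones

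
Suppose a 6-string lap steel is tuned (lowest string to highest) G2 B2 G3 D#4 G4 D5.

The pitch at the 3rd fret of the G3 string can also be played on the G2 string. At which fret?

Fret 3 on G3 is MIDI 55 + 3 = 58 (A#3). On the G2 string (open MIDI 43), that pitch is 58 − 43 = fret 15.

15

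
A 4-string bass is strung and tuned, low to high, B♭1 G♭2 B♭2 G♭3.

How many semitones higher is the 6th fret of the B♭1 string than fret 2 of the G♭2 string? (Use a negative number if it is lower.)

-4 semitones

B♭1 at fret 6 → E2 (MIDI 40); G♭2 at fret 2 → A♭2 (MIDI 44).
40 − 44 = -4, so the two pitches are 4 semitones apart.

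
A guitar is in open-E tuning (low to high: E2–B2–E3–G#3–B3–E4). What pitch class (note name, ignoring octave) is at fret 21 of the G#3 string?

The open G#3 string plus 21 semitones: G#–A–A#–B–…–D#–E–F.

F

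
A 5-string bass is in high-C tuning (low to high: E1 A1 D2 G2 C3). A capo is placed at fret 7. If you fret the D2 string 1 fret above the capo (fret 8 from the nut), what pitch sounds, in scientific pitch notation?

A#2

The capo raises the open D2 by 7 semitones to A2; fretting 1 more gives D2 + 7 + 1 = D2 + 8 semitones = A#2.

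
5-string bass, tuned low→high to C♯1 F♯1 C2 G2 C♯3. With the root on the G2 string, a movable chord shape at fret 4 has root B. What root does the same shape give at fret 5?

C

Moving from fret 4 to fret 5 shifts the root by 1 semitone.
B up 1 semitone is C.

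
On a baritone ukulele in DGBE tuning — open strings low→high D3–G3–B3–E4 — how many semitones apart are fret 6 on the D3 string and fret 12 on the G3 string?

11 semitones

D3 at fret 6 → G#3 (MIDI 56); G3 at fret 12 → G4 (MIDI 67).
56 − 67 = -11, so the two pitches are 11 semitones apart, with G4 the higher.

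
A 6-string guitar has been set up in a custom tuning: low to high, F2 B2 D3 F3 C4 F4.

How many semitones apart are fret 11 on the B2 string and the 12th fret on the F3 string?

7 semitones

B2 at fret 11 → A#3 (MIDI 58); F3 at fret 12 → F4 (MIDI 65).
58 − 65 = -7, so the two pitches are 7 semitones apart, with F4 the higher.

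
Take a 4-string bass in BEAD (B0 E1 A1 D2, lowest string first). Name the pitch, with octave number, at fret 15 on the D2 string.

The open D2 string plus 15 semitones: D–D#–E–F–…–D#–E–F.
The walk passes from B into C once, so the octave number goes from 2 to 3.

F3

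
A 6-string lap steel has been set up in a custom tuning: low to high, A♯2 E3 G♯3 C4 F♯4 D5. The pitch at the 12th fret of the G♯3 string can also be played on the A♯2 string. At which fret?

G♯3 at fret 12 is G♯3 + 12 semitones = G♯4.
The open A♯2 string is 10 semitones below the open G♯3, so the same pitch on the A♯2 string lies at fret 12 + 10 = 22.

22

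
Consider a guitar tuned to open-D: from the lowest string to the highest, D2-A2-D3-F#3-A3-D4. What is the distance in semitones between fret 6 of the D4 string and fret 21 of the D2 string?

D4 at fret 6 → G#4 (MIDI 68); D2 at fret 21 → B3 (MIDI 59).
68 − 59 = 9, so the two pitches are 9 semitones apart, with G#4 the higher.

9 semitones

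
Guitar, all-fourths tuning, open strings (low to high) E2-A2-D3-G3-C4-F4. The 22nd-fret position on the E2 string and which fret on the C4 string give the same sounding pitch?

Fret 22 on E2 is MIDI 40 + 22 = 62 (D4). On the C4 string (open MIDI 60), that pitch is 62 − 60 = fret 2.

2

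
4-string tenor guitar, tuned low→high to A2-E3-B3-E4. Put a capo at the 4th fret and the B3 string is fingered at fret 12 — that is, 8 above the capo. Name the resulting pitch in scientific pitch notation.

The capo raises the open B3 by 4 semitones to D♯4; fretting 8 more gives B3 + 4 + 8 = B3 + 12 semitones = B4.

B4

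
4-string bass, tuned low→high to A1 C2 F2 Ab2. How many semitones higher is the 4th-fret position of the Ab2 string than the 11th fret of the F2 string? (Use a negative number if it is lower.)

Ab2 at fret 4 → C3 (MIDI 48); F2 at fret 11 → E3 (MIDI 52).
48 − 52 = -4, so the two pitches are 4 semitones apart.

-4 semitones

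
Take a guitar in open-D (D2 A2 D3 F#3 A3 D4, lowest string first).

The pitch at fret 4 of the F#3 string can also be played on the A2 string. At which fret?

F#3 at fret 4 is F#3 + 4 semitones = A#3.
The open A2 string is 9 semitones below the open F#3, so the same pitch on the A2 string lies at fret 4 + 9 = 13.

13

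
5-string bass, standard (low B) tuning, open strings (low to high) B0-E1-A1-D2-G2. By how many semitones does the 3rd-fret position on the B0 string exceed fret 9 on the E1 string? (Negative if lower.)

-11 semitones

B0 at fret 3 → D1 (MIDI 26); E1 at fret 9 → C#2 (MIDI 37).
26 − 37 = -11, so the two pitches are 11 semitones apart.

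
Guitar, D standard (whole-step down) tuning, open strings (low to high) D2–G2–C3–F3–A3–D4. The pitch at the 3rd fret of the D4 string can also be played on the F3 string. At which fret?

D4 at fret 3 is D4 + 3 semitones = F4.
The open F3 string is 9 semitones below the open D4, so the same pitch on the F3 string lies at fret 3 + 9 = 12.

12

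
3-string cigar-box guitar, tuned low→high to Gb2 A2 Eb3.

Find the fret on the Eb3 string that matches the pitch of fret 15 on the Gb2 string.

Fret 15 on Gb2 is MIDI 42 + 15 = 57 (A3). On the Eb3 string (open MIDI 51), that pitch is 57 − 51 = fret 6.

6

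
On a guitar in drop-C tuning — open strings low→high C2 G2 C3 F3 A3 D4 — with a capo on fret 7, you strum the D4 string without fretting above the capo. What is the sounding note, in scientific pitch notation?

A4

The capo raises the open D4 by 7 semitones to A4; fretting 0 more gives D4 + 7 + 0 = D4 + 7 semitones = A4.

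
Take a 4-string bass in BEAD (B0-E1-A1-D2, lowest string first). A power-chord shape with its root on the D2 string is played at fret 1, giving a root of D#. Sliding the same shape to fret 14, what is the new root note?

E

Moving from fret 1 to fret 14 shifts the root by 13 semitones.
D# up 13 semitones is E.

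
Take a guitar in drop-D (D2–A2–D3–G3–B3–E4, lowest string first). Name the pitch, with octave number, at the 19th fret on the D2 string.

A3

The open D2 string plus 19 semitones: D–D#–E–F–…–G–G#–A.
The walk passes from B into C once, so the octave number goes from 2 to 3.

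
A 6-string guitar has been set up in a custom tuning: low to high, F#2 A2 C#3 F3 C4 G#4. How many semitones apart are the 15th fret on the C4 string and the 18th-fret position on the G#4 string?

C4 at fret 15 → D#5 (MIDI 75); G#4 at fret 18 → D6 (MIDI 86).
75 − 86 = -11, so the two pitches are 11 semitones apart, with D6 the higher.

11 semitones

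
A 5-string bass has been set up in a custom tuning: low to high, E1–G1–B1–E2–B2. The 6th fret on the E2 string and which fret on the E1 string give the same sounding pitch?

Fret 6 on E2 is MIDI 40 + 6 = 46 (Bb2). On the E1 string (open MIDI 28), that pitch is 46 − 28 = fret 18.

18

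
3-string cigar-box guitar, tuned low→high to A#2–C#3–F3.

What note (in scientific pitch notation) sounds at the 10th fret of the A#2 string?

G#3

The open A#2 string plus 10 semitones: A#–B–C–C#–…–F#–G–G#.
The walk passes from B into C once, so the octave number goes from 2 to 3.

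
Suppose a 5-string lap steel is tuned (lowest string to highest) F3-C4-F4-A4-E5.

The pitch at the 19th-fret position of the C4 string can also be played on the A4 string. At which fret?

C4 at fret 19 is C4 + 19 semitones = G5.
The open A4 string is 9 semitones above the open C4, so the same pitch on the A4 string lies at fret 19 − 9 = 10.

10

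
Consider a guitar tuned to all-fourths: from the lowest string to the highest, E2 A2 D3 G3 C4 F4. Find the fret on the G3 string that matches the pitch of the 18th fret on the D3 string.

D3 at fret 18 is D3 + 18 semitones = G#4.
The open G3 string is 5 semitones above the open D3, so the same pitch on the G3 string lies at fret 18 − 5 = 13.

13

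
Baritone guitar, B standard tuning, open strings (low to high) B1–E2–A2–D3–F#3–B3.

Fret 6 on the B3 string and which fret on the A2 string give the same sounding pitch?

B3 at fret 6 is B3 + 6 semitones = F4.
The open A2 string is 14 semitones below the open B3, so the same pitch on the A2 string lies at fret 6 + 14 = 20.

20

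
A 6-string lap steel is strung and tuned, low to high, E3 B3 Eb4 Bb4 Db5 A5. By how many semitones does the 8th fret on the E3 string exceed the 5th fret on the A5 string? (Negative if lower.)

-26 semitones

E3 at fret 8 → C4 (MIDI 60); A5 at fret 5 → D6 (MIDI 86).
60 − 86 = -26, so the two pitches are 26 semitones apart.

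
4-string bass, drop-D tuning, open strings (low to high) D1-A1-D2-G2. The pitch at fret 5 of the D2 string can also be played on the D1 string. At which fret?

D2 at fret 5 is D2 + 5 semitones = G2.
The open D1 string is 12 semitones below the open D2, so the same pitch on the D1 string lies at fret 5 + 12 = 17.

17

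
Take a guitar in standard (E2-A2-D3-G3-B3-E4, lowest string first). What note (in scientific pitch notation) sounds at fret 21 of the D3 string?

Each fret is one semitone, so D3 + 21 = B4.

B4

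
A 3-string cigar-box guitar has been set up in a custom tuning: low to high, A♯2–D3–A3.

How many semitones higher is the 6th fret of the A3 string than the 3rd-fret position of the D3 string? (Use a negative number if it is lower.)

A3 at fret 6 → D♯4 (MIDI 63); D3 at fret 3 → F3 (MIDI 53).
63 − 53 = 10, so the two pitches are 10 semitones apart.

10 semitones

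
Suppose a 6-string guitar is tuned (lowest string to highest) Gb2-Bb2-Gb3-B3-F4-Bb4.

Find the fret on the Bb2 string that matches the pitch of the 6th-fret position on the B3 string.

19

Fret 6 on B3 is MIDI 59 + 6 = 65 (F4). On the Bb2 string (open MIDI 46), that pitch is 65 − 46 = fret 19.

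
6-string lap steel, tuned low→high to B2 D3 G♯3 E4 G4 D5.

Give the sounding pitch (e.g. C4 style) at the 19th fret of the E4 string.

Each fret is one semitone, so E4 + 19 = B5.

B5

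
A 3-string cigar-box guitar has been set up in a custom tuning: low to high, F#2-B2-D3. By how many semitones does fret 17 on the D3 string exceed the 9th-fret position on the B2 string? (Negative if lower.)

D3 at fret 17 → G4 (MIDI 67); B2 at fret 9 → G#3 (MIDI 56).
67 − 56 = 11, so the two pitches are 11 semitones apart.

11 semitones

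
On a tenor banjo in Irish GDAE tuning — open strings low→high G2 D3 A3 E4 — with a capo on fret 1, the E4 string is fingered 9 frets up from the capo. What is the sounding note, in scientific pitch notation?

The capo raises the open E4 by 1 semitone to F4; fretting 9 more gives E4 + 1 + 9 = E4 + 10 semitones = D5.

D5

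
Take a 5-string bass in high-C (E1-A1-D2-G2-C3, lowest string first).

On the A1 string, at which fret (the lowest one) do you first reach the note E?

From A1, count semitones up the chromatic scale until reaching E: A–A#–B–C–C#–D–D#–E — 7 steps.

7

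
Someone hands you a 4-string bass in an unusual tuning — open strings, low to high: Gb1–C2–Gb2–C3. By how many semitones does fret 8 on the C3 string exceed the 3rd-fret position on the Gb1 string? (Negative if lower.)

23 semitones

C3 at fret 8 → Ab3 (MIDI 56); Gb1 at fret 3 → A1 (MIDI 33).
56 − 33 = 23, so the two pitches are 23 semitones apart.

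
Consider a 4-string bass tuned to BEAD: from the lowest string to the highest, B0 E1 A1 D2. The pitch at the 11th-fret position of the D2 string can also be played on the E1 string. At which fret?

Fret 11 on D2 is MIDI 38 + 11 = 49 (C#3). On the E1 string (open MIDI 28), that pitch is 49 − 28 = fret 21.

21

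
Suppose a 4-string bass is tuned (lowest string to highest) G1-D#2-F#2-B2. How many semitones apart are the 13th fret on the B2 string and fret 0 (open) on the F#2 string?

18 semitones

B2 at fret 13 → C4 (MIDI 60); F#2 at fret 0 → F#2 (MIDI 42).
60 − 42 = 18, so the two pitches are 18 semitones apart, with C4 the higher.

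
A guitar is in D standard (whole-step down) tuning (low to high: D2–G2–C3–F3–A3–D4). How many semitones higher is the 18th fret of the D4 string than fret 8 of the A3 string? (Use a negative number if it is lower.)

D4 at fret 18 → G♯5 (MIDI 80); A3 at fret 8 → F4 (MIDI 65).
80 − 65 = 15, so the two pitches are 15 semitones apart.

15 semitones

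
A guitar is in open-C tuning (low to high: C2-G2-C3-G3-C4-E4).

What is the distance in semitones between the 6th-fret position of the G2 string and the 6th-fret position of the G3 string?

12 semitones

G2 at fret 6 → C#3 (MIDI 49); G3 at fret 6 → C#4 (MIDI 61).
49 − 61 = -12, so the two pitches are 12 semitones apart, with C#4 the higher.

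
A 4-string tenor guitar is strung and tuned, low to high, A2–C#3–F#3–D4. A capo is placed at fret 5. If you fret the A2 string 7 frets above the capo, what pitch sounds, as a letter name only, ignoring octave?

The capo raises the open A2 by 5 semitones to D3; fretting 7 more gives A2 + 5 + 7 = A2 + 12 semitones, landing on A.

A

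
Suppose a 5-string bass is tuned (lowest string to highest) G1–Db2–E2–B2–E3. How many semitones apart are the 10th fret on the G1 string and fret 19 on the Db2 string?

15 semitones

G1 at fret 10 → F2 (MIDI 41); Db2 at fret 19 → Ab3 (MIDI 56).
41 − 56 = -15, so the two pitches are 15 semitones apart, with Ab3 the higher.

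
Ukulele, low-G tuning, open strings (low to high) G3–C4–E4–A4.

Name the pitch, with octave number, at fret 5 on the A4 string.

D5

A4 is MIDI 69. Adding 5 gives 74, which is D5.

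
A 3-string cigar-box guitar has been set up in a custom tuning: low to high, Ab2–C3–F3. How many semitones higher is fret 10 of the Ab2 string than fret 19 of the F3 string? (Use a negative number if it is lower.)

-18 semitones

Ab2 at fret 10 → Gb3 (MIDI 54); F3 at fret 19 → C5 (MIDI 72).
54 − 72 = -18, so the two pitches are 18 semitones apart.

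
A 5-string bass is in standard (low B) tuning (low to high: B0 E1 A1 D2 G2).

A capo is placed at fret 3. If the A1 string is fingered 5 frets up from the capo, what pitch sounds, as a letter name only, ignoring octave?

The capo raises the open A1 by 3 semitones to C2; fretting 5 more gives A1 + 3 + 5 = A1 + 8 semitones, landing on F.

F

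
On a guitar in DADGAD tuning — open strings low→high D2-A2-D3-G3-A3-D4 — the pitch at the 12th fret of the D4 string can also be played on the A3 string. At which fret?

17

D4 at fret 12 is D4 + 12 semitones = D5.
The open A3 string is 5 semitones below the open D4, so the same pitch on the A3 string lies at fret 12 + 5 = 17.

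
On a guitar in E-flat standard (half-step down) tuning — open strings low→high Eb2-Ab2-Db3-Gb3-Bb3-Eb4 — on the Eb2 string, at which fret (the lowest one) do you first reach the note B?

8

From Eb2, count semitones up the chromatic scale until reaching B: Eb–E–F–Gb–G–Ab–A–Bb–B — 8 steps.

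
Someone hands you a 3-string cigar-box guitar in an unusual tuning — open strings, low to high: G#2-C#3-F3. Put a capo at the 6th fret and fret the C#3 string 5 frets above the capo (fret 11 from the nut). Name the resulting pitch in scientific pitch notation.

C4

The capo raises the open C#3 by 6 semitones to G3; fretting 5 more gives C#3 + 6 + 5 = C#3 + 11 semitones = C4.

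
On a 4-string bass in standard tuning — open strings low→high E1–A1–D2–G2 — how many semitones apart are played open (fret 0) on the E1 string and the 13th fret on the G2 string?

E1 at fret 0 → E1 (MIDI 28); G2 at fret 13 → G♯3 (MIDI 56).
28 − 56 = -28, so the two pitches are 28 semitones apart, with G♯3 the higher.

28 semitones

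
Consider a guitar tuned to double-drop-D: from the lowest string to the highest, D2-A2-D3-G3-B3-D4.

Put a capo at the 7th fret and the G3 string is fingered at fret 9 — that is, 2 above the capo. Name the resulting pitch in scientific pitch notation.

E4

The capo raises the open G3 by 7 semitones to D4; fretting 2 more gives G3 + 7 + 2 = G3 + 9 semitones = E4.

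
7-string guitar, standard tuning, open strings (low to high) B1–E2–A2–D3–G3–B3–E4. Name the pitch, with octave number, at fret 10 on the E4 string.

D5

Each fret is one semitone, so E4 + 10 = D5.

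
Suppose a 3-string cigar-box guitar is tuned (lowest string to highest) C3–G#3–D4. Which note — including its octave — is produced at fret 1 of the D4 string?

D#4

The open D4 string plus 1 semitone: D–D#.
No B→C boundary is crossed, so the octave stays at 4.
(Equivalently spelled Eb4.)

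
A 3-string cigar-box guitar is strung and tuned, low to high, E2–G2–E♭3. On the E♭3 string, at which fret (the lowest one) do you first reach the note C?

9

From E♭3, count semitones up the chromatic scale until reaching C: Eb–E–F–Gb–G–Ab–A–Bb–B–C — 9 steps.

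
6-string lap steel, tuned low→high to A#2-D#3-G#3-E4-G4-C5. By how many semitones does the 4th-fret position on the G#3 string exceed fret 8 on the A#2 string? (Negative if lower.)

G#3 at fret 4 → C4 (MIDI 60); A#2 at fret 8 → F#3 (MIDI 54).
60 − 54 = 6, so the two pitches are 6 semitones apart.

6 semitones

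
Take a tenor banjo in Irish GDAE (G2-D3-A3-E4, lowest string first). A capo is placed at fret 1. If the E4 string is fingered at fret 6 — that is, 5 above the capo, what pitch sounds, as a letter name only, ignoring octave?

The capo raises the open E4 by 1 semitone to F4; fretting 5 more gives E4 + 1 + 5 = E4 + 6 semitones, landing on A#.

A#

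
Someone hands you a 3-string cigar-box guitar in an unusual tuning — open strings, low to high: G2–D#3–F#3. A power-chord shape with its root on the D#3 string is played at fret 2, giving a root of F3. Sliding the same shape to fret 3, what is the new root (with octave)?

F#3

Moving from fret 2 to fret 3 shifts the root by 1 semitone.
F3 up 1 semitone is F#3.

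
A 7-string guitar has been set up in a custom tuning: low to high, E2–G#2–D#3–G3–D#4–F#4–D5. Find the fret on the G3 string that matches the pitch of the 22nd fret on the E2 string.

7

E2 at fret 22 is E2 + 22 semitones = D4.
The open G3 string is 15 semitones above the open E2, so the same pitch on the G3 string lies at fret 22 − 15 = 7.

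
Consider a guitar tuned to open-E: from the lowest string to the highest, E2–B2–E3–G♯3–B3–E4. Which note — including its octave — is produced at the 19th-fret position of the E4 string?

The open E4 string plus 19 semitones: E–F–F#–G–…–A–A#–B.
The walk passes from B into C once, so the octave number goes from 4 to 5.

B5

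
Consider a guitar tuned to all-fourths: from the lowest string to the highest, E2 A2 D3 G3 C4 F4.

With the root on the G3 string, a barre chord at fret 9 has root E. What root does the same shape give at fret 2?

Moving from fret 9 to fret 2 shifts the root by -7 semitones.
E down 7 semitones is A.

A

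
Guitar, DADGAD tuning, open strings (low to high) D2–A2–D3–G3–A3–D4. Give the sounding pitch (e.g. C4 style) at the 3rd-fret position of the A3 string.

A3 is MIDI 57. Adding 3 gives 60, which is C4.

C4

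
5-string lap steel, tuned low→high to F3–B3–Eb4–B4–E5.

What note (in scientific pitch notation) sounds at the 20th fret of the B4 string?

B4 is MIDI 71. Adding 20 gives 91, which is G6.

G6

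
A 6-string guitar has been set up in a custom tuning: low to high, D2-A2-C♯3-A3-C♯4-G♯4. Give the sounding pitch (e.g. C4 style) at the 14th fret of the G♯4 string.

G♯4 is MIDI 68. Adding 14 gives 82, which is A♯5.
(Equivalently spelled B♭5.)

A♯5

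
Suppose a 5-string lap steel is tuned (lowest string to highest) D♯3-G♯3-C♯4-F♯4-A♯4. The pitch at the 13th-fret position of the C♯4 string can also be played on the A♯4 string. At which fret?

Fret 13 on C♯4 is MIDI 61 + 13 = 74 (D5). On the A♯4 string (open MIDI 70), that pitch is 74 − 70 = fret 4.

4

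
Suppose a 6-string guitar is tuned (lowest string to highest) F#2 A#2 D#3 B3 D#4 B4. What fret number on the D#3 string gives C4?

9

C4 is 9 semitones above the open D#3 (D#–E–F–F#–G–G#–A–A#–B–C), so it sits at fret 9.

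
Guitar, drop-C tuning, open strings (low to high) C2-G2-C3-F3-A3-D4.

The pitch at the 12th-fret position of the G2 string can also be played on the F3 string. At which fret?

2

Fret 12 on G2 is MIDI 43 + 12 = 55 (G3). On the F3 string (open MIDI 53), that pitch is 55 − 53 = fret 2.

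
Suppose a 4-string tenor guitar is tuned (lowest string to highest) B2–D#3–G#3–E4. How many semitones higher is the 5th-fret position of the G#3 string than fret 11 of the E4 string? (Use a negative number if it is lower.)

G#3 at fret 5 → C#4 (MIDI 61); E4 at fret 11 → D#5 (MIDI 75).
61 − 75 = -14, so the two pitches are 14 semitones apart.

-14 semitones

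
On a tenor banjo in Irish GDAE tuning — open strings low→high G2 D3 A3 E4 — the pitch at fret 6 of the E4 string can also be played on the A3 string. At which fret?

13

E4 at fret 6 is E4 + 6 semitones = A#4.
The open A3 string is 7 semitones below the open E4, so the same pitch on the A3 string lies at fret 6 + 7 = 13.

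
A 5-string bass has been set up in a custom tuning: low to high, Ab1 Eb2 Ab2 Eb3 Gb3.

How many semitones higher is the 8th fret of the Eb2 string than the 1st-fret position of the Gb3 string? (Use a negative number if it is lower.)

Eb2 at fret 8 → B2 (MIDI 47); Gb3 at fret 1 → G3 (MIDI 55).
47 − 55 = -8, so the two pitches are 8 semitones apart.

-8 semitones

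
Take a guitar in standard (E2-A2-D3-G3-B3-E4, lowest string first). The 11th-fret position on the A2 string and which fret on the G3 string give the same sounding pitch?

A2 at fret 11 is A2 + 11 semitones = G#3.
The open G3 string is 10 semitones above the open A2, so the same pitch on the G3 string lies at fret 11 − 10 = 1.

1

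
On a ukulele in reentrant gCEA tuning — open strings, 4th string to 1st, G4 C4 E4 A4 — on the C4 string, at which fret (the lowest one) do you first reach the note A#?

From C4, count semitones up the chromatic scale until reaching A#: C–C#–D–D#–…–G#–A–A# — 10 steps.

10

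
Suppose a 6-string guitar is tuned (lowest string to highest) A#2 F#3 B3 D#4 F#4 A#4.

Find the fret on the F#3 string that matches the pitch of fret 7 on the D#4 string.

16

D#4 at fret 7 is D#4 + 7 semitones = A#4.
The open F#3 string is 9 semitones below the open D#4, so the same pitch on the F#3 string lies at fret 7 + 9 = 16.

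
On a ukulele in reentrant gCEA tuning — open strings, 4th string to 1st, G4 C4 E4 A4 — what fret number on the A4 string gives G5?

G5 is 10 semitones above the open A4 (A–A#–B–C–…–F–F#–G), so it sits at fret 10.

10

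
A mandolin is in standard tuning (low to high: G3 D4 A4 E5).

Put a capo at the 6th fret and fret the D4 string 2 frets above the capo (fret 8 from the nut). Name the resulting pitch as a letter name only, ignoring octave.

A#

The capo raises the open D4 by 6 semitones to G#4; fretting 2 more gives D4 + 6 + 2 = D4 + 8 semitones, landing on A#.
(Also written Bb.)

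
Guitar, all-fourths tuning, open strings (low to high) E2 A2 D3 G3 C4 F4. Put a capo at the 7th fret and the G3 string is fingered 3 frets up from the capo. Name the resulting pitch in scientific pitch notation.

F4

The capo raises the open G3 by 7 semitones to D4; fretting 3 more gives G3 + 7 + 3 = G3 + 10 semitones = F4.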